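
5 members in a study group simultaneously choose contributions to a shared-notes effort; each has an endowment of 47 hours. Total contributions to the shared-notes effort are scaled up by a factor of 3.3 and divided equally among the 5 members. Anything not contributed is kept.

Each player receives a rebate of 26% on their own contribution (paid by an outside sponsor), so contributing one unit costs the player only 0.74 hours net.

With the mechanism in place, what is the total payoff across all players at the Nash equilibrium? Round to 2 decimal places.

235.00 hours

Even with the mechanism, each unit contributed returns only (3.3/5) / 0.74 = 0.8919 per unit of net cost, so contributing nothing is still dominant.
Everyone keeps their endowment and the group total is 5 × 47 = 235.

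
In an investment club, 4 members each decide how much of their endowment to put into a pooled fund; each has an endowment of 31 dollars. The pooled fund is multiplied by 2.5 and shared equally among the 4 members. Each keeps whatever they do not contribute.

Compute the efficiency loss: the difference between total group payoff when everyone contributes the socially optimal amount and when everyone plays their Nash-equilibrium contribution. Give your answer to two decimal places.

Each contributed unit returns 2.5/4 = 0.6250 to its contributor — below 1 — so contributing 0 is dominant for every player. At the Nash equilibrium everyone keeps their 31, and the group total is 4 × 31 = 124.
Each contributed unit returns 2.500 to the group as a whole (0.6250 to each of 4 players), which exceeds 1, so the social optimum is full contribution: group total = 2.500 × 124 = 310.00.
Efficiency loss = 310.00 − 124 = 186.00.

186.00 dollars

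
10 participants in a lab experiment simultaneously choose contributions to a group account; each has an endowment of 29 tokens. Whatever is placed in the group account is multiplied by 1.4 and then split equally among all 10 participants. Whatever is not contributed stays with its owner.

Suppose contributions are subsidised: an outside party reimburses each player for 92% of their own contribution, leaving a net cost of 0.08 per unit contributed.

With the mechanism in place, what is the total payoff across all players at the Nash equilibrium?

672.80 tokens

With the mechanism, a contributed unit returns (1.4/10) / 0.08 = 1.7500 per unit of net cost to the contributor — now above 1 — so contributing fully is weakly dominant for every player.
So the Nash equilibrium is full contribution by all 10; the group earns 10 × (29 × 0.92 + 1.4 × 29) = 672.80.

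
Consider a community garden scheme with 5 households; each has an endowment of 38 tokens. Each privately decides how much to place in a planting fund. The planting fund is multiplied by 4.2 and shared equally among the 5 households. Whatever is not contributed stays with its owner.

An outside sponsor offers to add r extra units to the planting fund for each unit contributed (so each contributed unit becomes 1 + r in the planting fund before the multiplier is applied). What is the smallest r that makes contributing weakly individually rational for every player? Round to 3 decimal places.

0.190

With matching at rate r, one contributed unit becomes (1 + r) in the planting fund and returns 4.2 × (1 + r) / 5 to the contributor.
Setting this equal to 1: 1 + r = 5/4.2 = 1.1905.
So the minimum matching rate is r = 1.1905 − 1 = 0.190.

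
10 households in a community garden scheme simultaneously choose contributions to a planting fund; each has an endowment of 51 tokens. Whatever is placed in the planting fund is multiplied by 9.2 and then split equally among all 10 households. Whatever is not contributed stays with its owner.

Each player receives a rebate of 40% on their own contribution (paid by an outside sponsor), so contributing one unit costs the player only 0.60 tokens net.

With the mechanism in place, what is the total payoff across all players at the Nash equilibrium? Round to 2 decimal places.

Under the mechanism each unit contributed yields (9.2/10) / 0.60 = 1.5333 back to its contributor per unit of net cost, which exceeds 1, making full contribution the dominant choice for everyone.
At the Nash equilibrium everyone contributes 51. Group total payoff = 10 × (51 × 0.40 + 9.2 × 51) = 4896.00.

4896.00 tokens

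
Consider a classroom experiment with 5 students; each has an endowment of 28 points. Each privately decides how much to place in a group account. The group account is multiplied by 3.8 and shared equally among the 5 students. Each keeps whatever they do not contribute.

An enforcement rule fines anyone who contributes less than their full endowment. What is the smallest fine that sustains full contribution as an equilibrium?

6.72 points

Given the others contribute fully, the best deviation is to contribute 0 (any partial contribution still incurs the fine and gives up units whose private return 0.7600 is below 1).
Deviating from 28 to 0 saves 28 points but forfeits the deviator's share of the drop in the group account: 3.8/5 × 28 = 21.28.
So the deviation gain is 28 − 21.28 = 6.72, and the fine must be at least 6.72 points to wipe it out.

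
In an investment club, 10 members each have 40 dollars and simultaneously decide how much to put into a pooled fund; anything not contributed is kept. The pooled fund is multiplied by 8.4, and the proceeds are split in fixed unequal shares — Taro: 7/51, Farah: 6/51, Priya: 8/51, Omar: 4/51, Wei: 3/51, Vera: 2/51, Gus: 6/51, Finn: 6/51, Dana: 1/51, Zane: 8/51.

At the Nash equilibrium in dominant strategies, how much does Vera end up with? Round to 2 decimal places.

Player j's private return per contributed unit is 8.4 × (j's share). Contributing is weakly dominant for j when that share is at least 1/8.4 = 0.1190, and contributing 0 is dominant otherwise.
Taro, Priya and Zane are above the threshold, contributing 40 each; the remaining 7 contribute 0. Total contributed: 120.
Vera keeps 40 and receives 8.4 × 120 × 2/51 = 39.53 from the pooled fund, for a payoff of 79.53.

79.53 dollars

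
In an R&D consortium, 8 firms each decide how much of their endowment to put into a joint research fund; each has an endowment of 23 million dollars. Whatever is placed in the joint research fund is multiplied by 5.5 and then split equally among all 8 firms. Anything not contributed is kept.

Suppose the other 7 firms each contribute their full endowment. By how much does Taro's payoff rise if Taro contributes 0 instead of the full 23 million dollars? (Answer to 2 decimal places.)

Switching from a contribution of 23 to 0 lets Taro keep an extra 23 million dollars, but lowers the joint research fund by 23, which costs Taro their own share of that drop: 5.5/8 × 23 = 15.81.
Net gain = 23 − 15.81 = 7.19. The private return per contributed unit (0.6875) is below 1, so free-riding is indeed the best response regardless of what the others do.

7.19 million dollars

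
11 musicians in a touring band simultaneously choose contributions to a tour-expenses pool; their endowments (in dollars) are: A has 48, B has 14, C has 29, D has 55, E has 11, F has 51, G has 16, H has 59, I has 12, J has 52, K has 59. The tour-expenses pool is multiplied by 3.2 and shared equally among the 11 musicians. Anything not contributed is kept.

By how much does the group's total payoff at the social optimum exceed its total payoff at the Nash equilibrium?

893.20 dollars

The private return per contributed unit is 3.2/11 = 0.2909 < 1 for every player regardless of endowment, so the Nash equilibrium is zero contribution and the group total is Σ E_j = 48 + 14 + 29 + 55 + 11 + 51 + 16 + 59 + 12 + 52 + 59 = 406.
Each contributed unit returns 3.200 to the group, so the social optimum is full contribution by everyone: group total = 3.200 × 406 = 1299.20.
Efficiency loss = (3.200 − 1) × 406 = 893.20.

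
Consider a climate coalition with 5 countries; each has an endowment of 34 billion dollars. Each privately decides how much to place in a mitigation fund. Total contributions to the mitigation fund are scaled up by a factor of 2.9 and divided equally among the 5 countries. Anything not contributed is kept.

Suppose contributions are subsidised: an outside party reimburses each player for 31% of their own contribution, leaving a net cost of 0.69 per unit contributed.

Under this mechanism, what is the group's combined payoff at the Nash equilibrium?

170.00 billion dollars

Even with the mechanism, each unit contributed returns only (2.9/5) / 0.69 = 0.8406 per unit of net cost, so contributing nothing is still dominant.
At the Nash equilibrium no one contributes; group total payoff = 5 × 34 = 170.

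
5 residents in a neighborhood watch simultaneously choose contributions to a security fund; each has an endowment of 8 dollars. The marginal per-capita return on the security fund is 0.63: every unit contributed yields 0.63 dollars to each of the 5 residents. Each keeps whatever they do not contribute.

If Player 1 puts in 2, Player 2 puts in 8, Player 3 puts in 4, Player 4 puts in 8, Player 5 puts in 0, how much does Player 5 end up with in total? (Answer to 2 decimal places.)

21.86 dollars

Total contributed: 2 + 8 + 4 + 8 + 0 = 22.
Each receives 0.63 × 22 = 13.86 from the security fund.
Player 5 keeps 8 − 0 = 8, so Player 5's payoff is 8 + 13.86 = 21.86.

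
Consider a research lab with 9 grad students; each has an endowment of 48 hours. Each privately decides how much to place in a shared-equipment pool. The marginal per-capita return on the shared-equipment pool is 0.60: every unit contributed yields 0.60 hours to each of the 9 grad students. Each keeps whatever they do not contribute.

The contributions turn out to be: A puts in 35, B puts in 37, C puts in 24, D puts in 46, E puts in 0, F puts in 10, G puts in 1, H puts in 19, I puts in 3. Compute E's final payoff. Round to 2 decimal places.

Total contributed: 35 + 37 + 24 + 46 + 0 + 10 + 1 + 19 + 3 = 175.
Each receives 0.60 × 175 = 105.00 from the shared-equipment pool.
E keeps 48 − 0 = 48, so E's payoff is 48 + 105.00 = 153.00.

153.00 hours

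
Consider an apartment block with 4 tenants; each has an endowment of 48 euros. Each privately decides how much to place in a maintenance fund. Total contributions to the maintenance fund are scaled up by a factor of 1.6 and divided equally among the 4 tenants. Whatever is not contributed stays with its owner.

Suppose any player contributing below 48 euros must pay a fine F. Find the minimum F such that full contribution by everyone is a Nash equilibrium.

28.80 euros

Given the others contribute fully, the best deviation is to contribute 0 (any partial contribution still incurs the fine and gives up units whose private return 0.4000 is below 1).
Deviating from 48 to 0 saves 48 euros but forfeits the deviator's share of the drop in the maintenance fund: 1.6/4 × 48 = 19.20.
So the deviation gain is 48 − 19.20 = 28.80, and the fine must be at least 28.80 euros to wipe it out.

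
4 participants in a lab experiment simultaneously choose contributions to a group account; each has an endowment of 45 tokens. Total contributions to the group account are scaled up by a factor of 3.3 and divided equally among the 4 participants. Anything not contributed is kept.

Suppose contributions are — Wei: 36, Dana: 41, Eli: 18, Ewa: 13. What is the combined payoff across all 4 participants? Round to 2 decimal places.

428.40 tokens

Total contributed: 36 + 41 + 18 + 13 = 108; total kept: 4 × 45 − 108 = 72.
The group account pays out 3.3 × 108 = 356.40 in aggregate.
Group total = 72 + 356.40 = 428.40.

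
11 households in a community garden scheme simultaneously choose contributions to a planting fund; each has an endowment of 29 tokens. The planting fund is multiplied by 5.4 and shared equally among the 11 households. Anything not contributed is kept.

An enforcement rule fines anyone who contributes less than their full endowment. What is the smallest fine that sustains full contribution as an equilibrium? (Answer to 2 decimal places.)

14.76 tokens

Given the others contribute fully, the best deviation is to contribute 0 (any partial contribution still incurs the fine and gives up units whose private return 0.4909 is below 1).
Deviating from 29 to 0 saves 29 tokens but forfeits the deviator's share of the drop in the planting fund: 5.4/11 × 29 = 14.24.
So the deviation gain is 29 − 14.24 = 14.76, and the fine must be at least 14.76 tokens to wipe it out.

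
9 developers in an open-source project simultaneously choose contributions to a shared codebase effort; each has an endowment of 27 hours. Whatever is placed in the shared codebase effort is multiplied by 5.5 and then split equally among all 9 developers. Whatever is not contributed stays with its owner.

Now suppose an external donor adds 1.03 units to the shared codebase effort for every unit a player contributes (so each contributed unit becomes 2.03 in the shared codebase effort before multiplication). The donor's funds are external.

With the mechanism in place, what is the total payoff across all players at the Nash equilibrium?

With the mechanism, a contributed unit returns 5.5 × 2.03 / 9 = 1.2406 per unit of net cost to the contributor — now above 1 — so contributing fully is weakly dominant for every player.
At the Nash equilibrium everyone contributes 27. Group total payoff = 5.5 × 2.03 × 243 = 2713.10.

2713.10 hours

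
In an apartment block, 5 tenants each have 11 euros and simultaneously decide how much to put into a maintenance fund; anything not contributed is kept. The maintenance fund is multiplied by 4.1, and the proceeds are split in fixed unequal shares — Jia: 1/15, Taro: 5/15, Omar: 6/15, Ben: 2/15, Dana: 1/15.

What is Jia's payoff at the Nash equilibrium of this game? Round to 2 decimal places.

For player j, contributing a unit is worthwhile iff 4.1 × (j's share) ≥ 1, i.e. iff j's share is at least 0.2439.
Taro and Omar clear that bar, contributing 11 each; the remaining 3 contribute 0. Total contributed: 22.
Jia keeps 11 and receives 4.1 × 22 × 1/15 = 6.01 from the maintenance fund, for a payoff of 17.01.

17.01 euros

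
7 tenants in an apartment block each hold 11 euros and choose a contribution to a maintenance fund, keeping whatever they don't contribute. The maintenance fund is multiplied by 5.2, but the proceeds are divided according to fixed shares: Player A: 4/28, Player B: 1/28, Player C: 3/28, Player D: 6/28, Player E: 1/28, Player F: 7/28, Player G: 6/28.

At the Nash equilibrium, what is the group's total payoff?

For player j, contributing a unit is worthwhile iff 5.2 × (j's share) ≥ 1, i.e. iff j's share is at least 0.1923.
Player D, Player F and Player G are above the threshold, contributing 11 each; the remaining 4 contribute 0. Total contributed: 33.
The maintenance fund pays out 5.2 × 33 = 171.60 in total (split across the unequal shares, but the aggregate is all that matters for the group sum).
The 4 free-riders keep 11 each, adding 44. Group total = 44 + 171.60 = 215.60.

215.60 euros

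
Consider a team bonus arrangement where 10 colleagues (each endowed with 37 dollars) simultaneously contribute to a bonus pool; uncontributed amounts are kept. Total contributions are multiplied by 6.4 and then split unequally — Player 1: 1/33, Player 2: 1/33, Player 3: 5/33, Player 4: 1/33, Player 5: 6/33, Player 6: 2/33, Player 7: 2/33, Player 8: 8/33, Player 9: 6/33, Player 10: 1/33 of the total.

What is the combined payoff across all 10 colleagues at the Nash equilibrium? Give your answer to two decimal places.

For player j, contributing a unit is worthwhile iff 6.4 × (j's share) ≥ 1, i.e. iff j's share is at least 0.1563.
The shares above 0.1563 belong to Player 5, Player 8 and Player 9, contributing 37 each; the remaining 7 contribute 0. Total contributed: 111.
The bonus pool pays out 6.4 × 111 = 710.40 in total (split across the unequal shares, but the aggregate is all that matters for the group sum).
The 7 free-riders keep 37 each, adding 259. Group total = 259 + 710.40 = 969.40.

969.40 dollars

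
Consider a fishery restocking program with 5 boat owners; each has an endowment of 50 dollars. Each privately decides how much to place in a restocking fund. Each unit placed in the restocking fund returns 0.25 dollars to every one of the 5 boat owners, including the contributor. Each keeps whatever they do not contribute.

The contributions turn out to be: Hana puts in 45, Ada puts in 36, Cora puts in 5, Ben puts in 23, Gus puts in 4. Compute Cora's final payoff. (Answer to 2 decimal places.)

Total contributed: 45 + 36 + 5 + 23 + 4 = 113.
Each receives 0.25 × 113 = 28.25 from the restocking fund.
Cora keeps 50 − 5 = 45, so Cora's payoff is 45 + 28.25 = 73.25.

73.25 dollars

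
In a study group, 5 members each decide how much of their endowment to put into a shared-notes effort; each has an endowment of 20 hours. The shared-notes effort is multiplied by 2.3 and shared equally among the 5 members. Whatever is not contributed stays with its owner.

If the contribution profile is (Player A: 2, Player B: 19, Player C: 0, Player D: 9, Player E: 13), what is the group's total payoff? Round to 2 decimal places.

Total contributed: 2 + 19 + 0 + 9 + 13 = 43; total kept: 5 × 20 − 43 = 57.
The shared-notes effort pays out 2.3 × 43 = 98.90 in aggregate.
Group total = 57 + 98.90 = 155.90.

155.90 hours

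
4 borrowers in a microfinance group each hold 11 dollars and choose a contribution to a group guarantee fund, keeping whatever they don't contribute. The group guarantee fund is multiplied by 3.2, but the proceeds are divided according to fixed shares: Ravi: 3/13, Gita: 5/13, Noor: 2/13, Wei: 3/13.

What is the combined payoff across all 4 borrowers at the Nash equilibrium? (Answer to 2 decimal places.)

Player j's private return per contributed unit is 3.2 × (j's share). Contributing is weakly dominant for j when that share is at least 1/3.2 = 0.3125, and contributing 0 is dominant otherwise.
The only share above 0.3125 is Gita's 5/13, contributing 11; the remaining 3 contribute 0. Total contributed: 11.
The group guarantee fund pays out 3.2 × 11 = 35.20 in total (split across the unequal shares, but the aggregate is all that matters for the group sum).
The 3 free-riders keep 11 each, adding 33. Group total = 33 + 35.20 = 68.20.

68.20 dollars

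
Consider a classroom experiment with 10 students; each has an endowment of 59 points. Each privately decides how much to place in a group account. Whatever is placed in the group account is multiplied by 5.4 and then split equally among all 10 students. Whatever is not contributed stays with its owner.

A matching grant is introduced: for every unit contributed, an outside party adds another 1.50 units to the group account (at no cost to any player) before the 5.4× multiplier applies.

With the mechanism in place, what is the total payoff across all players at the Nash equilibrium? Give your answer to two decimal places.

7965.00 points

Under the mechanism each unit contributed yields 5.4 × 2.50 / 10 = 1.3500 back to its contributor per unit of net cost, which exceeds 1, making full contribution the dominant choice for everyone.
So the Nash equilibrium is full contribution by all 10; the group earns 5.4 × 2.50 × 590 = 7965.00.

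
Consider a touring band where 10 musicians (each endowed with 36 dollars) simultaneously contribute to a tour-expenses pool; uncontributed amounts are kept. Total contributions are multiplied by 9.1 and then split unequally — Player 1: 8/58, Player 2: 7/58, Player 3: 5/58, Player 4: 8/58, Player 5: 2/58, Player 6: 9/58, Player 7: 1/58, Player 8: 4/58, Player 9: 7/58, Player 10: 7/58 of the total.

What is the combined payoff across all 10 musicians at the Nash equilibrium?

2109.60 dollars

Each unit j contributes comes back to j as 9.1 × (j's share), so j prefers to contribute only if that share exceeds 1/9.1 = 0.1099; otherwise keeping the unit dominates.
Player 1, Player 2, Player 4, Player 6, Player 9 and Player 10 clear that bar, contributing 36 each; the remaining 4 contribute 0. Total contributed: 216.
The tour-expenses pool pays out 9.1 × 216 = 1965.60 in total (split across the unequal shares, but the aggregate is all that matters for the group sum).
The 4 free-riders keep 36 each, adding 144. Group total = 144 + 1965.60 = 2109.60.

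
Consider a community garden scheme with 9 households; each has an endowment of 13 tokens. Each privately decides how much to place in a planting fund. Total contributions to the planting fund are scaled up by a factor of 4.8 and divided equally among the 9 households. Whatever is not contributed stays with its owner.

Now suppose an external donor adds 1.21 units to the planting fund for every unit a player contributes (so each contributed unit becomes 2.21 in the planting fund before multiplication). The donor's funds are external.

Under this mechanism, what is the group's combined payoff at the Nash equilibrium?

With the mechanism, a contributed unit returns 4.8 × 2.21 / 9 = 1.1787 per unit of net cost to the contributor — now above 1 — so contributing fully is weakly dominant for every player.
So the Nash equilibrium is full contribution by all 9; the group earns 4.8 × 2.21 × 117 = 1241.14.

1241.14 tokens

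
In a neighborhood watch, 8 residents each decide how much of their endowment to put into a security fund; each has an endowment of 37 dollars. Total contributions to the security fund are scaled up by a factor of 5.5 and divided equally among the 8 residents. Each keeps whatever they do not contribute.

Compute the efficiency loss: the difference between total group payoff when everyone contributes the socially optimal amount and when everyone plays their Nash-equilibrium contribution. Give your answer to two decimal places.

1332.00 dollars

Each contributed unit returns 5.5/8 = 0.6875 to its contributor — below 1 — so contributing 0 is dominant for every player. At the Nash equilibrium everyone keeps their 37, and the group total is 8 × 37 = 296.
Each contributed unit returns 5.500 to the group as a whole (0.6875 to each of 8 players), which exceeds 1, so the social optimum is full contribution: group total = 5.500 × 296 = 1628.00.
Efficiency loss = 1628.00 − 296 = 1332.00.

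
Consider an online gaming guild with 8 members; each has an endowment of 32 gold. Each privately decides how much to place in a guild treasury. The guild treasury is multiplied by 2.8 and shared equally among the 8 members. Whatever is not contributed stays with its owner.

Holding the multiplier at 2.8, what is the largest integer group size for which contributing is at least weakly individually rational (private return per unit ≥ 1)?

2

Private return per unit is 2.8/(group size), which is ≥ 1 whenever the group size is ≤ 2.8.
The largest such integer is 2.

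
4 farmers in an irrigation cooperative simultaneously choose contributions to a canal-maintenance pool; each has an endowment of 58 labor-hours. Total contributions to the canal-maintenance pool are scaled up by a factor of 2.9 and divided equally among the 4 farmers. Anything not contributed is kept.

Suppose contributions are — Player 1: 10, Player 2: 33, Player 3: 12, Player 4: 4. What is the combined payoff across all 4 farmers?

344.10 labor-hours

Total contributed: 10 + 33 + 12 + 4 = 59; total kept: 4 × 58 − 59 = 173.
The canal-maintenance pool pays out 2.9 × 59 = 171.10 in aggregate.
Group total = 173 + 171.10 = 344.10.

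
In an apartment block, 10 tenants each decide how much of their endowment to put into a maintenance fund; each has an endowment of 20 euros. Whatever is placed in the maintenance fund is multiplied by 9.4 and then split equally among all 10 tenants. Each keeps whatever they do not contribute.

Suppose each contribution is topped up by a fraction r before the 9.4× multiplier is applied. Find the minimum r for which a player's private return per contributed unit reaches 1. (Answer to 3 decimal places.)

With matching at rate r, one contributed unit becomes (1 + r) in the maintenance fund and returns 9.4 × (1 + r) / 10 to the contributor.
Setting this equal to 1: 1 + r = 10/9.4 = 1.0638.
So the minimum matching rate is r = 1.0638 − 1 = 0.064.

0.064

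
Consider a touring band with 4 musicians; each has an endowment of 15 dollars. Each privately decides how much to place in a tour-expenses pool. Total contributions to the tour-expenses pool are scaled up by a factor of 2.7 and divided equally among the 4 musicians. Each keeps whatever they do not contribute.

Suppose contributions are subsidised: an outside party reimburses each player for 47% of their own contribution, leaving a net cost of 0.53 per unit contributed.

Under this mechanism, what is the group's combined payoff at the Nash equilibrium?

190.20 dollars

The effective private return per unit is now (2.7/4) / 0.53 = 1.2736 > 1, so every player's dominant strategy flips to full contribution.
So the Nash equilibrium is full contribution by all 4; the group earns 4 × (15 × 0.47 + 2.7 × 15) = 190.20.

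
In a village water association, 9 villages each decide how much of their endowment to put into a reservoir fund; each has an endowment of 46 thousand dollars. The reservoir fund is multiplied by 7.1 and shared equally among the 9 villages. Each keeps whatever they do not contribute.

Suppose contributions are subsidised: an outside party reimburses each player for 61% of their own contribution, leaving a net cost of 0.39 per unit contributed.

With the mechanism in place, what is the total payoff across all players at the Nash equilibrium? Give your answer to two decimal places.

Under the mechanism each unit contributed yields (7.1/9) / 0.39 = 2.0228 back to its contributor per unit of net cost, which exceeds 1, making full contribution the dominant choice for everyone.
At the Nash equilibrium everyone contributes 46. Group total payoff = 9 × (46 × 0.61 + 7.1 × 46) = 3191.94.

3191.94 thousand dollars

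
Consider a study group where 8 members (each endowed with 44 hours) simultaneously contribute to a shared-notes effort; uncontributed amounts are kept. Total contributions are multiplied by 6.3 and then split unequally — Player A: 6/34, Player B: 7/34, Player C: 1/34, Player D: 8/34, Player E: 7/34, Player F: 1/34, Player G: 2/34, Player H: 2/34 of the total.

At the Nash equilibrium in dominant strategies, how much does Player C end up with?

Player j's private return per contributed unit is 6.3 × (j's share). Contributing is weakly dominant for j when that share is at least 1/6.3 = 0.1587, and contributing 0 is dominant otherwise.
The shares above 0.1587 belong to Player A, Player B, Player D and Player E, contributing 44 each; the remaining 4 contribute 0. Total contributed: 176.
Player C keeps 44 and receives 6.3 × 176 × 1/34 = 32.61 from the shared-notes effort, for a payoff of 76.61.

76.61 hours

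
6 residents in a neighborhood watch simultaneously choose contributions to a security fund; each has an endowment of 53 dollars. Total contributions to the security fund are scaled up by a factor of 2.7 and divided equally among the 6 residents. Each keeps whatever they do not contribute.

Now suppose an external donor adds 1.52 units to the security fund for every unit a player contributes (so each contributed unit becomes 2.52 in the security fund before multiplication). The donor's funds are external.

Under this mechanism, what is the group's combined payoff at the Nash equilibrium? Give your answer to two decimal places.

With the mechanism, a contributed unit returns 2.7 × 2.52 / 6 = 1.1340 per unit of net cost to the contributor — now above 1 — so contributing fully is weakly dominant for every player.
At the Nash equilibrium everyone contributes 53. Group total payoff = 2.7 × 2.52 × 318 = 2163.67.

2163.67 dollars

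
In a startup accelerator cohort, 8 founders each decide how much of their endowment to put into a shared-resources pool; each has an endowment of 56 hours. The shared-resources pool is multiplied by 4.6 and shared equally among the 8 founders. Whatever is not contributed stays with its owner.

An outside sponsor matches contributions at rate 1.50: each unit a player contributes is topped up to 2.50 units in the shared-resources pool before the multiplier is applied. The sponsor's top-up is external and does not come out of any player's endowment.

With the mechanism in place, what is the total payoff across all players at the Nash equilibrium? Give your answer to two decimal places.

Under the mechanism each unit contributed yields 4.6 × 2.50 / 8 = 1.4375 back to its contributor per unit of net cost, which exceeds 1, making full contribution the dominant choice for everyone.
So the Nash equilibrium is full contribution by all 8; the group earns 4.6 × 2.50 × 448 = 5152.00.

5152.00 hours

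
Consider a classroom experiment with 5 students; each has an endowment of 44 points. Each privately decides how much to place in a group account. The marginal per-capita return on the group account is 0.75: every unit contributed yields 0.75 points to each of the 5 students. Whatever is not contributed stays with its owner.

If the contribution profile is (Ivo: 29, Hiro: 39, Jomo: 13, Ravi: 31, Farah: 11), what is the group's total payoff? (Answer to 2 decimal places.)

558.25 points

Total contributed: 29 + 39 + 13 + 31 + 11 = 123; total kept: 5 × 44 − 123 = 97.
The group account pays out 0.75 × 5 × 123 = 461.25 in aggregate.
Group total = 97 + 461.25 = 558.25.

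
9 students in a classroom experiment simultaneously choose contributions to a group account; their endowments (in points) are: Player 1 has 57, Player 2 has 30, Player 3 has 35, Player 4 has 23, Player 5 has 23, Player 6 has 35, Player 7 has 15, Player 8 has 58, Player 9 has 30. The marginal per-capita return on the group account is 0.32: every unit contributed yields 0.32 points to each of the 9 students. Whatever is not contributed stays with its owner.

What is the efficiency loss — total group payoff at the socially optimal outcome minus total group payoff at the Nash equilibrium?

575.28 points

The private return per contributed unit is 0.32 < 1 for everyone, so the Nash equilibrium is zero contribution and the group total is Σ E_j = 57 + 30 + 35 + 23 + 23 + 35 + 15 + 58 + 30 = 306.
Each contributed unit returns 2.880 to the group, so the social optimum is full contribution by everyone: group total = 2.880 × 306 = 881.28.
Efficiency loss = (2.880 − 1) × 306 = 575.28.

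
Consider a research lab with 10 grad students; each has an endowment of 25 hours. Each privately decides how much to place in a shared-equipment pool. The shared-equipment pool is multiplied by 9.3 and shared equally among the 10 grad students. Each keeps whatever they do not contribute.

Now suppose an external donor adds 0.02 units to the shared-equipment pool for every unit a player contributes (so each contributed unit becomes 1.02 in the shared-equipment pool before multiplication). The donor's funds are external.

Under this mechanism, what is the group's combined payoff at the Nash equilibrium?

The effective private return is 9.3 × 1.02 / 10 = 0.9486, which is still under 1, so the mechanism doesn't change anyone's dominant strategy: zero contribution.
At the Nash equilibrium no one contributes; group total payoff = 10 × 25 = 250.

250.00 hours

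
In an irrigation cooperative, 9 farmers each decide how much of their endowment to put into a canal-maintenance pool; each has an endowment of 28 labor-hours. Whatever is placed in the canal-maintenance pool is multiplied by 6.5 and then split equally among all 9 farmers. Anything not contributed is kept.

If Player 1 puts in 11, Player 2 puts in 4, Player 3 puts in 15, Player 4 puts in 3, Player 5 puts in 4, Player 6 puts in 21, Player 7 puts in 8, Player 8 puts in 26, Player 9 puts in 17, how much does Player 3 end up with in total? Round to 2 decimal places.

Total contributed: 11 + 4 + 15 + 3 + 4 + 21 + 8 + 26 + 17 = 109.
Each receives 6.5 × 109 / 9 = 78.72 from the canal-maintenance pool.
Player 3 keeps 28 − 15 = 13, so Player 3's payoff is 13 + 78.72 = 91.72.

91.72 labor-hours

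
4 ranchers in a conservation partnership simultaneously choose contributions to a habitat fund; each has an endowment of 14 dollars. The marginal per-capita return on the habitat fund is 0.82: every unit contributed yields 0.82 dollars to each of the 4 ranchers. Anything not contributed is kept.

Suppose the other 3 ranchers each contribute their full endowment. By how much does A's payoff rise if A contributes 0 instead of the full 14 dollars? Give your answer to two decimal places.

Switching from a contribution of 14 to 0 lets A keep an extra 14 dollars, but lowers the habitat fund by 14, which costs A their own share of that drop: 0.82 × 14 = 11.48.
Net gain = 14 − 11.48 = 2.52. The private return per contributed unit (0.82) is below 1, so free-riding is indeed the best response regardless of what the others do.

2.52 dollars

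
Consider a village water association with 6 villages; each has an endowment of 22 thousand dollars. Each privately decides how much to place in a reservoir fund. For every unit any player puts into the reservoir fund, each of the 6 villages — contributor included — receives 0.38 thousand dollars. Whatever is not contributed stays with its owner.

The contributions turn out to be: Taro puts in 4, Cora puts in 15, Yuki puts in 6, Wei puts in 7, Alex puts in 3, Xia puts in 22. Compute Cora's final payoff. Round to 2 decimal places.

Total contributed: 4 + 15 + 6 + 7 + 3 + 22 = 57.
Each receives 0.38 × 57 = 21.66 from the reservoir fund.
Cora keeps 22 − 15 = 7, so Cora's payoff is 7 + 21.66 = 28.66.

28.66 thousand dollars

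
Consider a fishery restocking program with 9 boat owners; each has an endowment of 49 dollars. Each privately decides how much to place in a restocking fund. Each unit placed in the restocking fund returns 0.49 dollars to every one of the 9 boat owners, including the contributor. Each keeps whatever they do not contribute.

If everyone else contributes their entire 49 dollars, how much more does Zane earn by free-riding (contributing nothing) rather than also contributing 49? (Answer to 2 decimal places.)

24.99 dollars

Switching from a contribution of 49 to 0 lets Zane keep an extra 49 dollars, but lowers the restocking fund by 49, which costs Zane their own share of that drop: 0.49 × 49 = 24.01.
Net gain = 49 − 24.01 = 24.99. The private return per contributed unit (0.49) is below 1, so free-riding is indeed the best response regardless of what the others do.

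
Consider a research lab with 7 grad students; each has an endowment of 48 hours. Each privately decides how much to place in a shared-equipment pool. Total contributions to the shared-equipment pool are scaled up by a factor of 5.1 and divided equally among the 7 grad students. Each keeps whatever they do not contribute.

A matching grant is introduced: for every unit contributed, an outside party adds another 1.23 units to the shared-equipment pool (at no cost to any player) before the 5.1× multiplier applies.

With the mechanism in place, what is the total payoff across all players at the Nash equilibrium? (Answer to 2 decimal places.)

3821.33 hours

The effective private return per unit is now 5.1 × 2.23 / 7 = 1.6247 > 1, so every player's dominant strategy flips to full contribution.
At the Nash equilibrium everyone contributes 48. Group total payoff = 5.1 × 2.23 × 336 = 3821.33.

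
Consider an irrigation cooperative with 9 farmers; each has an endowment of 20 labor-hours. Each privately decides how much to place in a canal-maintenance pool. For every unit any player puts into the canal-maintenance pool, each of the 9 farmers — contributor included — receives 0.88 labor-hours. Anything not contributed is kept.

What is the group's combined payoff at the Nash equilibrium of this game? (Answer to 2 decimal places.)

The private return per contributed unit is 0.88 < 1, so contributing 0 is dominant for every player. At the Nash equilibrium everyone keeps their 20, and the group total is 9 × 20 = 180.

180.00 labor-hours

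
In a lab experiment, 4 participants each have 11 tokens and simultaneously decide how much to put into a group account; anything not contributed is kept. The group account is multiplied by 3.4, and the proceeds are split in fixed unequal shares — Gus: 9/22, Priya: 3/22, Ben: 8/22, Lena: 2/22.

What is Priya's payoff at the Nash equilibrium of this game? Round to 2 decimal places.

For player j, contributing a unit is worthwhile iff 3.4 × (j's share) ≥ 1, i.e. iff j's share is at least 0.2941.
Gus and Ben clear that bar, contributing 11 each; the remaining 2 contribute 0. Total contributed: 22.
Priya keeps 11 and receives 3.4 × 22 × 3/22 = 10.20 from the group account, for a payoff of 21.20.

21.20 tokens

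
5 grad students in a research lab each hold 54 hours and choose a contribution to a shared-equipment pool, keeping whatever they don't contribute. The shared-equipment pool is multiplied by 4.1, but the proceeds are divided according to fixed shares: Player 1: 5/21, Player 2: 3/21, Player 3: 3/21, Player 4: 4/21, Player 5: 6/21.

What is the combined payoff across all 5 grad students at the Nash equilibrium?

437.40 hours

For player j, contributing a unit is worthwhile iff 4.1 × (j's share) ≥ 1, i.e. iff j's share is at least 0.2439.
The only share above 0.2439 is Player 5's 6/21, contributing 54; the remaining 4 contribute 0. Total contributed: 54.
The shared-equipment pool pays out 4.1 × 54 = 221.40 in total (split across the unequal shares, but the aggregate is all that matters for the group sum).
The 4 free-riders keep 54 each, adding 216. Group total = 216 + 221.40 = 437.40.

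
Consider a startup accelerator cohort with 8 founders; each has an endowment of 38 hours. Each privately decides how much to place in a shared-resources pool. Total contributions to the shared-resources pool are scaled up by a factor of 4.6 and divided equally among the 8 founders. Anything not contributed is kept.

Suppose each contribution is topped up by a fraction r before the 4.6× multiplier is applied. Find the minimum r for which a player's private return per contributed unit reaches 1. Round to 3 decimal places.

With matching at rate r, one contributed unit becomes (1 + r) in the shared-resources pool and returns 4.6 × (1 + r) / 8 to the contributor.
Setting this equal to 1: 1 + r = 8/4.6 = 1.7391.
So the minimum matching rate is r = 1.7391 − 1 = 0.739.

0.739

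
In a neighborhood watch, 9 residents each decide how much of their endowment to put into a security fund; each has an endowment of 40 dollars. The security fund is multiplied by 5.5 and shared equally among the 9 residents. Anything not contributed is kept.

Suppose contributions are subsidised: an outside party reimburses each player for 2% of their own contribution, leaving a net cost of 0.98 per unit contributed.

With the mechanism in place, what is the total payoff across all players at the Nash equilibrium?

With the mechanism, a contributed unit returns (5.5/9) / 0.98 = 0.6236 per unit of net cost — still below 1 — so contributing 0 remains dominant for every player.
Everyone keeps their endowment and the group total is 9 × 40 = 360.

360.00 dollars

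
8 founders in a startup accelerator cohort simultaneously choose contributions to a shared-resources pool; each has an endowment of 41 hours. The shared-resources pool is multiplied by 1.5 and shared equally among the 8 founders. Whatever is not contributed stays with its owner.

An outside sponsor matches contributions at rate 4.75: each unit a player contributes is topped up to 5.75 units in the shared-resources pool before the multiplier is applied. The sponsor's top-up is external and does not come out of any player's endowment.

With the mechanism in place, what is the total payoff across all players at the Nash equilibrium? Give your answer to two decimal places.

With the mechanism, a contributed unit returns 1.5 × 5.75 / 8 = 1.0781 per unit of net cost to the contributor — now above 1 — so contributing fully is weakly dominant for every player.
So the Nash equilibrium is full contribution by all 8; the group earns 1.5 × 5.75 × 328 = 2829.00.

2829.00 hours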